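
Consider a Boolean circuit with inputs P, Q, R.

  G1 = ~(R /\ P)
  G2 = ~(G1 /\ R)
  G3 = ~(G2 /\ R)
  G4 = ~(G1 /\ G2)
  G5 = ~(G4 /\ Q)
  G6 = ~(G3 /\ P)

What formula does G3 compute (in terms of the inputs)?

~((~((~(R /\ P)) /\ R)) /\ R)

G1 = ~(R /\ P)
G2 = ~(G1 /\ R) = ~((~(R /\ P)) /\ R)
G3 = ~(G2 /\ R) = ~((~((~(R /\ P)) /\ R)) /\ R)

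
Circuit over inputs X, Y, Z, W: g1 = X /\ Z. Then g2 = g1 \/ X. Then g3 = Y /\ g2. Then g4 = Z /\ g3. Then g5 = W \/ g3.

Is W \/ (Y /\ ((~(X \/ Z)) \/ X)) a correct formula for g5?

No

g1 = X /\ Z
g2 = g1 \/ X = (X /\ Z) \/ X
g3 = Y /\ g2 = Y /\ ((X /\ Z) \/ X)
g5 = W \/ g3 = W \/ (Y /\ ((X /\ Z) \/ X))
At X=0, Y=1, Z=0, W=0: circuit gives 0, formula gives 1.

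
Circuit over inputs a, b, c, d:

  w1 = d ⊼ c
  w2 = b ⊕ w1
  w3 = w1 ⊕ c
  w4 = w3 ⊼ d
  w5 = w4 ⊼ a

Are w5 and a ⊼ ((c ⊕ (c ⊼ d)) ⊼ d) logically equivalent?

w1 = d ⊼ c
w3 = w1 ⊕ c = (d ⊼ c) ⊕ c
w4 = w3 ⊼ d = ((d ⊼ c) ⊕ c) ⊼ d
w5 = w4 ⊼ a = (((d ⊼ c) ⊕ c) ⊼ d) ⊼ a
At a=1, b=0, c=0, d=0: circuit gives 0, formula gives 0.
At a=0, b=0, c=0, d=0: circuit gives 1, formula gives 1.
Agrees on all 16 inputs.

Yes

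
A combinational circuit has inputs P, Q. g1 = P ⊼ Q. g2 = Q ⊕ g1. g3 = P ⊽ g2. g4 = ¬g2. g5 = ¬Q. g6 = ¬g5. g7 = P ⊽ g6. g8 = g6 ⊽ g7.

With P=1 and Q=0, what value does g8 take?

1

g5 = ¬0 = 1
g6 = ¬1 = 0
g7 = 1 ⊽ 0 = 0
g8 = 0 ⊽ 0 = 1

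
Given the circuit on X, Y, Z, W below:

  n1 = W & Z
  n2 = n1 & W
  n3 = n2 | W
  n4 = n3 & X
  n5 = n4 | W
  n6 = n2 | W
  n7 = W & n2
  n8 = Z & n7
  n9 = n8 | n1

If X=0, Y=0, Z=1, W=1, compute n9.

1

n1 = 1 & 1 = 1
n2 = 1 & 1 = 1
n7 = 1 & 1 = 1
n8 = 1 & 1 = 1
n9 = 1 | 1 = 1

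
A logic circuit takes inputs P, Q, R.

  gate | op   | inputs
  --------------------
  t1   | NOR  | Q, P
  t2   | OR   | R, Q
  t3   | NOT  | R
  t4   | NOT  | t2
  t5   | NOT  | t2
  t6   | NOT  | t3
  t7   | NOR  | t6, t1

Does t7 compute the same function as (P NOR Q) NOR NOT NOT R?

Yes

t1 = Q NOR P
t3 = NOT R
t6 = NOT t3 = NOT NOT R
t7 = t6 NOR t1 = NOT NOT R NOR (Q NOR P)
At P=0, Q=0, R=0: circuit gives 0, formula gives 0.
At P=0, Q=1, R=0: circuit gives 1, formula gives 1.
Agrees on all 8 inputs.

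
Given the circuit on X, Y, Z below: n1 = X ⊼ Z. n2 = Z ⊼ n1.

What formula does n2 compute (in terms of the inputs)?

Z ⊼ (X ⊼ Z)

n1 = X ⊼ Z
n2 = Z ⊼ n1 = Z ⊼ (X ⊼ Z)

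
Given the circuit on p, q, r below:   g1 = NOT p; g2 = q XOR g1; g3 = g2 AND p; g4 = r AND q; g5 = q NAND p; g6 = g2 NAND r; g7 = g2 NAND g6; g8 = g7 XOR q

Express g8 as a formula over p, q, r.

g1 = NOT p
g2 = q XOR g1 = q XOR NOT p
g6 = g2 NAND r = (q XOR NOT p) NAND r
g7 = g2 NAND g6 = (q XOR NOT p) NAND ((q XOR NOT p) NAND r)
g8 = g7 XOR q = ((q XOR NOT p) NAND ((q XOR NOT p) NAND r)) XOR q

((q XOR NOT p) NAND ((q XOR NOT p) NAND r)) XOR q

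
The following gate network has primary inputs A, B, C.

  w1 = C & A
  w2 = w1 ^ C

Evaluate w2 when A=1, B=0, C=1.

w1 = 1 & 1 = 1
w2 = 1 ^ 1 = 0

0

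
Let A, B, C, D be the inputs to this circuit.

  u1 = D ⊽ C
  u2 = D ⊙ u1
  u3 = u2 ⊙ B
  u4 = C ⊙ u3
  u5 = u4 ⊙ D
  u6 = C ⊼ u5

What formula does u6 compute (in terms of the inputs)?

u1 = D ⊽ C
u2 = D ⊙ u1 = D ⊙ (D ⊽ C)
u3 = u2 ⊙ B = (D ⊙ (D ⊽ C)) ⊙ B
u4 = C ⊙ u3 = C ⊙ ((D ⊙ (D ⊽ C)) ⊙ B)
u5 = u4 ⊙ D = (C ⊙ ((D ⊙ (D ⊽ C)) ⊙ B)) ⊙ D
u6 = C ⊼ u5 = C ⊼ ((C ⊙ ((D ⊙ (D ⊽ C)) ⊙ B)) ⊙ D)

C ⊼ ((C ⊙ ((D ⊙ (D ⊽ C)) ⊙ B)) ⊙ D)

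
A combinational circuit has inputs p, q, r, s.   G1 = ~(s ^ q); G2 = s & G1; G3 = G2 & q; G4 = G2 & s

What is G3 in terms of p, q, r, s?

(s & (~(s ^ q))) & q

G1 = ~(s ^ q)
G2 = s & G1 = s & (~(s ^ q))
G3 = G2 & q = (s & (~(s ^ q))) & q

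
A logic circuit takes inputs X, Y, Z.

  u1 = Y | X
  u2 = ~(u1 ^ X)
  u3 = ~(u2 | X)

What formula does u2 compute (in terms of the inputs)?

~((Y | X) ^ X)

u1 = Y | X
u2 = ~(u1 ^ X) = ~((Y | X) ^ X)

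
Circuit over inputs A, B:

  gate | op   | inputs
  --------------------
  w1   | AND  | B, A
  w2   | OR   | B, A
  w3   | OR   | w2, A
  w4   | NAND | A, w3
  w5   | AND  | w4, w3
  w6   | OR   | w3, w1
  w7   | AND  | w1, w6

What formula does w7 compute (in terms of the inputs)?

(B AND A) AND (((B OR A) OR A) OR (B AND A))

w1 = B AND A
w2 = B OR A
w3 = w2 OR A = (B OR A) OR A
w6 = w3 OR w1 = ((B OR A) OR A) OR (B AND A)
w7 = w1 AND w6 = (B AND A) AND (((B OR A) OR A) OR (B AND A))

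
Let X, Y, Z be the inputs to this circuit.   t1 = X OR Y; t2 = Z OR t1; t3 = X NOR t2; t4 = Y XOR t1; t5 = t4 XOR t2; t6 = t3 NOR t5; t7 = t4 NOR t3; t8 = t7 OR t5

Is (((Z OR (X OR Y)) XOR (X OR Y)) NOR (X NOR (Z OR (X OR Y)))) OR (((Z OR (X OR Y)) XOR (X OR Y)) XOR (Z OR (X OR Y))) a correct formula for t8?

t1 = X OR Y
t2 = Z OR t1 = Z OR (X OR Y)
t3 = X NOR t2 = X NOR (Z OR (X OR Y))
t4 = Y XOR t1 = Y XOR (X OR Y)
t5 = t4 XOR t2 = (Y XOR (X OR Y)) XOR (Z OR (X OR Y))
t7 = t4 NOR t3 = (Y XOR (X OR Y)) NOR (X NOR (Z OR (X OR Y)))
t8 = t7 OR t5 = ((Y XOR (X OR Y)) NOR (X NOR (Z OR (X OR Y)))) OR ((Y XOR (X OR Y)) XOR (Z OR (X OR Y)))
At X=0, Y=0, Z=1: circuit gives 1, formula gives 0.

No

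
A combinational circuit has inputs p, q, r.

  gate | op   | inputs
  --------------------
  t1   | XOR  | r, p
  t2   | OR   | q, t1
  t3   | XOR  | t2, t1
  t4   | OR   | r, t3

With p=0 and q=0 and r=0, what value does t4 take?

t1 = 0 XOR 0 = 0
t2 = 0 OR 0 = 0
t3 = 0 XOR 0 = 0
t4 = 0 OR 0 = 0

0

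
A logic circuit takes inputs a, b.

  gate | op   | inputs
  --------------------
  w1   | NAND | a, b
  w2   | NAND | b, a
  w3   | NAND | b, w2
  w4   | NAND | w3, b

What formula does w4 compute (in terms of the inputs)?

(b NAND (b NAND a)) NAND b

w2 = b NAND a
w3 = b NAND w2 = b NAND (b NAND a)
w4 = w3 NAND b = (b NAND (b NAND a)) NAND b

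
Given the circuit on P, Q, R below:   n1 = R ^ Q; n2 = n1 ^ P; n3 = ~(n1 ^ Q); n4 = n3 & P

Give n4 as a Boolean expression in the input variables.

(~((R ^ Q) ^ Q)) & P

n1 = R ^ Q
n3 = ~(n1 ^ Q) = ~((R ^ Q) ^ Q)
n4 = n3 & P = (~((R ^ Q) ^ Q)) & P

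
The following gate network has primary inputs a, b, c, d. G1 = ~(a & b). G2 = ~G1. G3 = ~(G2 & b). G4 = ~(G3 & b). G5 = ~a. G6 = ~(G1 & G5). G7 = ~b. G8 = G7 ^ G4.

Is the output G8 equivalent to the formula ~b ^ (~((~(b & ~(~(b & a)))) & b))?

G1 = ~(a & b)
G2 = ~G1 = ~(~(a & b))
G3 = ~(G2 & b) = ~(~(~(a & b)) & b)
G4 = ~(G3 & b) = ~((~(~(~(a & b)) & b)) & b)
G7 = ~b
G8 = G7 ^ G4 = ~b ^ (~((~(~(~(a & b)) & b)) & b))
At a=0, b=0, c=0, d=0: circuit gives 0, formula gives 0.
At a=1, b=1, c=0, d=0: circuit gives 1, formula gives 1.
Agrees on all 16 inputs.

Yes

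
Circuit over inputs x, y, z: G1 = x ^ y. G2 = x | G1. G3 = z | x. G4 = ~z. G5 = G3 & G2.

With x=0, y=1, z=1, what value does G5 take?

1

G1 = 0 ^ 1 = 1
G2 = 0 | 1 = 1
G3 = 1 | 0 = 1
G5 = 1 & 1 = 1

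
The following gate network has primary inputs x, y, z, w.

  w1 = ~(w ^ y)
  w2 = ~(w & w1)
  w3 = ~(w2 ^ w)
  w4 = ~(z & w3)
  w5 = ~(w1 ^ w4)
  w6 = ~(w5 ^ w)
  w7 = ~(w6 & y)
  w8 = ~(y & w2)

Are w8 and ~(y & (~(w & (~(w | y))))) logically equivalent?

w1 = ~(w ^ y)
w2 = ~(w & w1) = ~(w & (~(w ^ y)))
w8 = ~(y & w2) = ~(y & (~(w & (~(w ^ y)))))
At x=0, y=1, z=0, w=1: circuit gives 1, formula gives 0.

No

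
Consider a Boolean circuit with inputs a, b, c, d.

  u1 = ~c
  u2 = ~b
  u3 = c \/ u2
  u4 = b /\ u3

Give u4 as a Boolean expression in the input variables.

b /\ (c \/ ~b)

u2 = ~b
u3 = c \/ u2 = c \/ ~b
u4 = b /\ u3 = b /\ (c \/ ~b)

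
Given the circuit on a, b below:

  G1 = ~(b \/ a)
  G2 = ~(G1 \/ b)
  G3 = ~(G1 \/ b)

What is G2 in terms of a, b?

~((~(b \/ a)) \/ b)

G1 = ~(b \/ a)
G2 = ~(G1 \/ b) = ~((~(b \/ a)) \/ b)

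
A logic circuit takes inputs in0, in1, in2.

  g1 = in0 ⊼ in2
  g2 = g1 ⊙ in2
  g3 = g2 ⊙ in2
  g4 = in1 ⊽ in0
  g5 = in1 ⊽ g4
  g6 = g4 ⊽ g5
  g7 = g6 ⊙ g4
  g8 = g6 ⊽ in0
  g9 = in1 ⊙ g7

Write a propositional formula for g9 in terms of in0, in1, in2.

g4 = in1 ⊽ in0
g5 = in1 ⊽ g4 = in1 ⊽ (in1 ⊽ in0)
g6 = g4 ⊽ g5 = (in1 ⊽ in0) ⊽ (in1 ⊽ (in1 ⊽ in0))
g7 = g6 ⊙ g4 = ((in1 ⊽ in0) ⊽ (in1 ⊽ (in1 ⊽ in0))) ⊙ (in1 ⊽ in0)
g9 = in1 ⊙ g7 = in1 ⊙ (((in1 ⊽ in0) ⊽ (in1 ⊽ (in1 ⊽ in0))) ⊙ (in1 ⊽ in0))

in1 ⊙ (((in1 ⊽ in0) ⊽ (in1 ⊽ (in1 ⊽ in0))) ⊙ (in1 ⊽ in0))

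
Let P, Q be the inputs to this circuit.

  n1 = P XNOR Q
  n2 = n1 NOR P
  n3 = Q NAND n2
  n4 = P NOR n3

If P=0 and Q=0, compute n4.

0

n1 = 0 XNOR 0 = 1
n2 = 1 NOR 0 = 0
n3 = 0 NAND 0 = 1
n4 = 0 NOR 1 = 0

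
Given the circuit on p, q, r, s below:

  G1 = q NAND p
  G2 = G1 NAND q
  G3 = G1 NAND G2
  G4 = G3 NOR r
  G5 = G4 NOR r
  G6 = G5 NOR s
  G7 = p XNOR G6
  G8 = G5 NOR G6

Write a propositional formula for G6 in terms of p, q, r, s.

((((q NAND p) NAND ((q NAND p) NAND q)) NOR r) NOR r) NOR s

G1 = q NAND p
G2 = G1 NAND q = (q NAND p) NAND q
G3 = G1 NAND G2 = (q NAND p) NAND ((q NAND p) NAND q)
G4 = G3 NOR r = ((q NAND p) NAND ((q NAND p) NAND q)) NOR r
G5 = G4 NOR r = (((q NAND p) NAND ((q NAND p) NAND q)) NOR r) NOR r
G6 = G5 NOR s = ((((q NAND p) NAND ((q NAND p) NAND q)) NOR r) NOR r) NOR s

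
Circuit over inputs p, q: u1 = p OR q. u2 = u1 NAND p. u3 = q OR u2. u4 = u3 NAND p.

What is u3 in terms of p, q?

u1 = p OR q
u2 = u1 NAND p = (p OR q) NAND p
u3 = q OR u2 = q OR ((p OR q) NAND p)

q OR ((p OR q) NAND p)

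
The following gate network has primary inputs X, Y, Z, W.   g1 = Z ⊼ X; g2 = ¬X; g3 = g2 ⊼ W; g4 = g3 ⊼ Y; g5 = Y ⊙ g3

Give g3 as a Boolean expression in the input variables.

¬X ⊼ W

g2 = ¬X
g3 = g2 ⊼ W = ¬X ⊼ W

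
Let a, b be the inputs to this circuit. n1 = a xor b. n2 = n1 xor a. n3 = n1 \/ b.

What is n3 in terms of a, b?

(a xor b) \/ b

n1 = a xor b
n3 = n1 \/ b = (a xor b) \/ b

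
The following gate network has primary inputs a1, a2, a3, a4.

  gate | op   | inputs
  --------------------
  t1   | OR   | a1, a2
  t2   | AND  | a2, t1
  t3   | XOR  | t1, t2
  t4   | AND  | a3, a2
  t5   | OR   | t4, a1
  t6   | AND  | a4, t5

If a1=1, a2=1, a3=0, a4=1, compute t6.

1

t4 = 0 AND 1 = 0
t5 = 0 OR 1 = 1
t6 = 1 AND 1 = 1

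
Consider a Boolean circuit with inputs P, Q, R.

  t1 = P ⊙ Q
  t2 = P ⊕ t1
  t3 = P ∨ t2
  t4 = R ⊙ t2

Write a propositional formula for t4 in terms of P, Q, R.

R ⊙ (P ⊕ (P ⊙ Q))

t1 = P ⊙ Q
t2 = P ⊕ t1 = P ⊕ (P ⊙ Q)
t4 = R ⊙ t2 = R ⊙ (P ⊕ (P ⊙ Q))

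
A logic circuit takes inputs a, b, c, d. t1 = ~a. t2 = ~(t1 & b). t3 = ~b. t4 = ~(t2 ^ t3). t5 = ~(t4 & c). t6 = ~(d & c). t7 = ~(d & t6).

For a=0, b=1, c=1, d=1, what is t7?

t6 = ~(1 & 1) = 0
t7 = ~(1 & 0) = 1

1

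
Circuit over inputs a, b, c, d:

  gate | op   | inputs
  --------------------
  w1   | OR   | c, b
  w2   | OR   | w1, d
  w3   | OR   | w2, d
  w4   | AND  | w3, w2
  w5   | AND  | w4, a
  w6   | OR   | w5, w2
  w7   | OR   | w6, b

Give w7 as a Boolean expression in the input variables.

((((((c OR b) OR d) OR d) AND ((c OR b) OR d)) AND a) OR ((c OR b) OR d)) OR b

w1 = c OR b
w2 = w1 OR d = (c OR b) OR d
w3 = w2 OR d = ((c OR b) OR d) OR d
w4 = w3 AND w2 = (((c OR b) OR d) OR d) AND ((c OR b) OR d)
w5 = w4 AND a = ((((c OR b) OR d) OR d) AND ((c OR b) OR d)) AND a
w6 = w5 OR w2 = (((((c OR b) OR d) OR d) AND ((c OR b) OR d)) AND a) OR ((c OR b) OR d)
w7 = w6 OR b = ((((((c OR b) OR d) OR d) AND ((c OR b) OR d)) AND a) OR ((c OR b) OR d)) OR b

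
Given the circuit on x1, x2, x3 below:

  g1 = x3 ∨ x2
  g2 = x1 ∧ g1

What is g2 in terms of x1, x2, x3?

g1 = x3 ∨ x2
g2 = x1 ∧ g1 = x1 ∧ (x3 ∨ x2)

x1 ∧ (x3 ∨ x2)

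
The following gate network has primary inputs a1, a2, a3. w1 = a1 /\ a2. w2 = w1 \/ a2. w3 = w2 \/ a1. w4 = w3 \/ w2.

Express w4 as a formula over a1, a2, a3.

w1 = a1 /\ a2
w2 = w1 \/ a2 = (a1 /\ a2) \/ a2
w3 = w2 \/ a1 = ((a1 /\ a2) \/ a2) \/ a1
w4 = w3 \/ w2 = (((a1 /\ a2) \/ a2) \/ a1) \/ ((a1 /\ a2) \/ a2)

(((a1 /\ a2) \/ a2) \/ a1) \/ ((a1 /\ a2) \/ a2)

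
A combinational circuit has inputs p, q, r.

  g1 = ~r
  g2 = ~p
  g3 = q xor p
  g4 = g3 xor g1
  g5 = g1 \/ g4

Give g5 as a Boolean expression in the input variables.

g1 = ~r
g3 = q xor p
g4 = g3 xor g1 = (q xor p) xor ~r
g5 = g1 \/ g4 = ~r \/ ((q xor p) xor ~r)

~r \/ ((q xor p) xor ~r)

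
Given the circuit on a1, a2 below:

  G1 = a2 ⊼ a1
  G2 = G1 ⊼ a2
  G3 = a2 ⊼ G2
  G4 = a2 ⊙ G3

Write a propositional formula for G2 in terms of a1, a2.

(a2 ⊼ a1) ⊼ a2

G1 = a2 ⊼ a1
G2 = G1 ⊼ a2 = (a2 ⊼ a1) ⊼ a2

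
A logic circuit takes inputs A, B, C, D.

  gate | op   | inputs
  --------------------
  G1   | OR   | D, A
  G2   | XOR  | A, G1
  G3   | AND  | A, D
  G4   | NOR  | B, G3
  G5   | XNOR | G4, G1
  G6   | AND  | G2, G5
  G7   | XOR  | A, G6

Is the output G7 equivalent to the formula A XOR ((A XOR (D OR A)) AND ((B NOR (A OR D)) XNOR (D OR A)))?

No

G1 = D OR A
G2 = A XOR G1 = A XOR (D OR A)
G3 = A AND D
G4 = B NOR G3 = B NOR (A AND D)
G5 = G4 XNOR G1 = (B NOR (A AND D)) XNOR (D OR A)
G6 = G2 AND G5 = (A XOR (D OR A)) AND ((B NOR (A AND D)) XNOR (D OR A))
G7 = A XOR G6 = A XOR ((A XOR (D OR A)) AND ((B NOR (A AND D)) XNOR (D OR A)))
At A=0, B=0, C=0, D=1: circuit gives 1, formula gives 0.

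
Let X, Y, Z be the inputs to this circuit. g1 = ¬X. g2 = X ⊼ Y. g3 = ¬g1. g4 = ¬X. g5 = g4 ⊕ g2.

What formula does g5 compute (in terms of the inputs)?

g2 = X ⊼ Y
g4 = ¬X
g5 = g4 ⊕ g2 = ¬X ⊕ (X ⊼ Y)

¬X ⊕ (X ⊼ Y)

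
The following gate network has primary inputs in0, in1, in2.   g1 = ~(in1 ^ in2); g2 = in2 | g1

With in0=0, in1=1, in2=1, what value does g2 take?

1

g1 = ~(1 ^ 1) = 1
g2 = 1 | 1 = 1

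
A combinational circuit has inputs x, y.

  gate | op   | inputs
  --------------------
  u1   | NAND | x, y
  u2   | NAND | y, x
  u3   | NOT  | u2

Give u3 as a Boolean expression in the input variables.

u2 = y NAND x
u3 = NOT u2 = NOT (y NAND x)

NOT (y NAND x)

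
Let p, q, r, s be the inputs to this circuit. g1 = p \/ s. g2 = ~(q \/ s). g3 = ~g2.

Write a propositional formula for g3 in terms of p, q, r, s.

g2 = ~(q \/ s)
g3 = ~g2 = ~(~(q \/ s))

~(~(q \/ s))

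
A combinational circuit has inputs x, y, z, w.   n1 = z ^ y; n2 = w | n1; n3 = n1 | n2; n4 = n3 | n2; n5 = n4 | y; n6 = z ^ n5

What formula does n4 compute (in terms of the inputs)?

n1 = z ^ y
n2 = w | n1 = w | (z ^ y)
n3 = n1 | n2 = (z ^ y) | (w | (z ^ y))
n4 = n3 | n2 = ((z ^ y) | (w | (z ^ y))) | (w | (z ^ y))

((z ^ y) | (w | (z ^ y))) | (w | (z ^ y))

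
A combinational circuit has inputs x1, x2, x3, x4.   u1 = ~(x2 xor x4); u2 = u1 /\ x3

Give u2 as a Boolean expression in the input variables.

(~(x2 xor x4)) /\ x3

u1 = ~(x2 xor x4)
u2 = u1 /\ x3 = (~(x2 xor x4)) /\ x3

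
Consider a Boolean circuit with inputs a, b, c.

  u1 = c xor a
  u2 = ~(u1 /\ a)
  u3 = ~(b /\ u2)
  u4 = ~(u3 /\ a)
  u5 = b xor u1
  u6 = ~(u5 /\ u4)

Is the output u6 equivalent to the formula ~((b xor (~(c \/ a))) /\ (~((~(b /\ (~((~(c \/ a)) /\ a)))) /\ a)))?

No

u1 = c xor a
u2 = ~(u1 /\ a) = ~((c xor a) /\ a)
u3 = ~(b /\ u2) = ~(b /\ (~((c xor a) /\ a)))
u4 = ~(u3 /\ a) = ~((~(b /\ (~((c xor a) /\ a)))) /\ a)
u5 = b xor u1 = b xor (c xor a)
u6 = ~(u5 /\ u4) = ~((b xor (c xor a)) /\ (~((~(b /\ (~((c xor a) /\ a)))) /\ a)))
At a=0, b=0, c=0: circuit gives 1, formula gives 0.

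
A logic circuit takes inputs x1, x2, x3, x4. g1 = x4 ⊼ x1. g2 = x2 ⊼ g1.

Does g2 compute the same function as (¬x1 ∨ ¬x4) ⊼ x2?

Yes

g1 = x4 ⊼ x1
g2 = x2 ⊼ g1 = x2 ⊼ (x4 ⊼ x1)
At x1=0, x2=1, x3=0, x4=0: circuit gives 0, formula gives 0.
At x1=0, x2=0, x3=0, x4=0: circuit gives 1, formula gives 1.
Agrees on all 16 inputs.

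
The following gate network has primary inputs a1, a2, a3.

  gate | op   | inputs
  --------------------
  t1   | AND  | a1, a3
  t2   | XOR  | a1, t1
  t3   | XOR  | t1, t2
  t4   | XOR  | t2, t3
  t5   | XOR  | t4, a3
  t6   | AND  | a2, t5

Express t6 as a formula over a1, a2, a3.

a2 AND (((a1 XOR (a1 AND a3)) XOR ((a1 AND a3) XOR (a1 XOR (a1 AND a3)))) XOR a3)

t1 = a1 AND a3
t2 = a1 XOR t1 = a1 XOR (a1 AND a3)
t3 = t1 XOR t2 = (a1 AND a3) XOR (a1 XOR (a1 AND a3))
t4 = t2 XOR t3 = (a1 XOR (a1 AND a3)) XOR ((a1 AND a3) XOR (a1 XOR (a1 AND a3)))
t5 = t4 XOR a3 = ((a1 XOR (a1 AND a3)) XOR ((a1 AND a3) XOR (a1 XOR (a1 AND a3)))) XOR a3
t6 = a2 AND t5 = a2 AND (((a1 XOR (a1 AND a3)) XOR ((a1 AND a3) XOR (a1 XOR (a1 AND a3)))) XOR a3)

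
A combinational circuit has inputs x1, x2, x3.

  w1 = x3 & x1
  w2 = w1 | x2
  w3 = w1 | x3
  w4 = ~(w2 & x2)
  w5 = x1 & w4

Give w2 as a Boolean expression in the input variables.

w1 = x3 & x1
w2 = w1 | x2 = (x3 & x1) | x2

(x3 & x1) | x2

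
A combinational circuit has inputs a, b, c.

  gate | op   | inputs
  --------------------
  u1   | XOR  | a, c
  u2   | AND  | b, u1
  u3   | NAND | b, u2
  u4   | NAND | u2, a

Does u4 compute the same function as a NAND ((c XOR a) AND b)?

u1 = a XOR c
u2 = b AND u1 = b AND (a XOR c)
u4 = u2 NAND a = (b AND (a XOR c)) NAND a
At a=1, b=1, c=0: circuit gives 0, formula gives 0.
At a=0, b=0, c=0: circuit gives 1, formula gives 1.
Agrees on all 8 inputs.

Yes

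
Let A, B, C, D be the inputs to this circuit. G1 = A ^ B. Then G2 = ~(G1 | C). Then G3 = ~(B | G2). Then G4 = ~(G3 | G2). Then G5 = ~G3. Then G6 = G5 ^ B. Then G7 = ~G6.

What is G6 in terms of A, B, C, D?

G1 = A ^ B
G2 = ~(G1 | C) = ~((A ^ B) | C)
G3 = ~(B | G2) = ~(B | (~((A ^ B) | C)))
G5 = ~G3 = ~(~(B | (~((A ^ B) | C))))
G6 = G5 ^ B = ~(~(B | (~((A ^ B) | C)))) ^ B

~(~(B | (~((A ^ B) | C)))) ^ B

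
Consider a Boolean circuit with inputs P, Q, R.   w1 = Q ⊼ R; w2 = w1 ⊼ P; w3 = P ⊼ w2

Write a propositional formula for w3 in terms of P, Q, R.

P ⊼ ((Q ⊼ R) ⊼ P)

w1 = Q ⊼ R
w2 = w1 ⊼ P = (Q ⊼ R) ⊼ P
w3 = P ⊼ w2 = P ⊼ ((Q ⊼ R) ⊼ P)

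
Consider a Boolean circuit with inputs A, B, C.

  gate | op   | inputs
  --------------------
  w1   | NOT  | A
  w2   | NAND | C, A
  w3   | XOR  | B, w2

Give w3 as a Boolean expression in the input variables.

w2 = C NAND A
w3 = B XOR w2 = B XOR (C NAND A)

B XOR (C NAND A)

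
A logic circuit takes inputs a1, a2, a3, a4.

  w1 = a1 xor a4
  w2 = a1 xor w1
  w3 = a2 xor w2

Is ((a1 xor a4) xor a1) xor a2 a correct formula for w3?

Yes

w1 = a1 xor a4
w2 = a1 xor w1 = a1 xor (a1 xor a4)
w3 = a2 xor w2 = a2 xor (a1 xor (a1 xor a4))
At a1=0, a2=0, a3=0, a4=0: circuit gives 0, formula gives 0.
At a1=0, a2=0, a3=0, a4=1: circuit gives 1, formula gives 1.
Agrees on all 16 inputs.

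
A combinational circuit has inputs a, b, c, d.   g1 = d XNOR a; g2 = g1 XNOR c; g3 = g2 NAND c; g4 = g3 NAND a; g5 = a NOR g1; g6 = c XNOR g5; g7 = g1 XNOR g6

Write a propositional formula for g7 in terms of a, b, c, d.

g1 = d XNOR a
g5 = a NOR g1 = a NOR (d XNOR a)
g6 = c XNOR g5 = c XNOR (a NOR (d XNOR a))
g7 = g1 XNOR g6 = (d XNOR a) XNOR (c XNOR (a NOR (d XNOR a)))

(d XNOR a) XNOR (c XNOR (a NOR (d XNOR a)))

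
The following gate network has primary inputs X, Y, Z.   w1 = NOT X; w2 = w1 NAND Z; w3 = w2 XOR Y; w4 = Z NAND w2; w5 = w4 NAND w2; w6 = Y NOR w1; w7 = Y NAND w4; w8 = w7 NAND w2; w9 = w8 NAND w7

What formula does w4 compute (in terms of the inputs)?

Z NAND (NOT X NAND Z)

w1 = NOT X
w2 = w1 NAND Z = NOT X NAND Z
w4 = Z NAND w2 = Z NAND (NOT X NAND Z)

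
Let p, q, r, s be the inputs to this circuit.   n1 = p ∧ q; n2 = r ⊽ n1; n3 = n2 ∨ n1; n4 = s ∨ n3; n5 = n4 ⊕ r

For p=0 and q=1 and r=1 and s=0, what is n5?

n1 = 0 ∧ 1 = 0
n2 = 1 ⊽ 0 = 0
n3 = 0 ∨ 0 = 0
n4 = 0 ∨ 0 = 0
n5 = 0 ⊕ 1 = 1

1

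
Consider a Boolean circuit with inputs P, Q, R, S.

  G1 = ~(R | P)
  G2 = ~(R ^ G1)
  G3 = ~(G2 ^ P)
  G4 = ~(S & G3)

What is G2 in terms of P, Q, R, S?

~(R ^ (~(R | P)))

G1 = ~(R | P)
G2 = ~(R ^ G1) = ~(R ^ (~(R | P)))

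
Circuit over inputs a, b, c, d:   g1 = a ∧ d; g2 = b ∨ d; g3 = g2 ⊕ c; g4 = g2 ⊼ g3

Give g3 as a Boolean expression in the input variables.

(b ∨ d) ⊕ c

g2 = b ∨ d
g3 = g2 ⊕ c = (b ∨ d) ⊕ c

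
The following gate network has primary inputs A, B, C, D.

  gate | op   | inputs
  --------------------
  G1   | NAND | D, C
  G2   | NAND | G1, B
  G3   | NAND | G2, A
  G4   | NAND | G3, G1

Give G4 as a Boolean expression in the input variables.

(((D NAND C) NAND B) NAND A) NAND (D NAND C)

G1 = D NAND C
G2 = G1 NAND B = (D NAND C) NAND B
G3 = G2 NAND A = ((D NAND C) NAND B) NAND A
G4 = G3 NAND G1 = (((D NAND C) NAND B) NAND A) NAND (D NAND C)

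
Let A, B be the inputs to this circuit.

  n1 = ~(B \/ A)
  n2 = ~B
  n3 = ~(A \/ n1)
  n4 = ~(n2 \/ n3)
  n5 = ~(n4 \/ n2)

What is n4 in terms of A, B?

~(~B \/ (~(A \/ (~(B \/ A)))))

n1 = ~(B \/ A)
n2 = ~B
n3 = ~(A \/ n1) = ~(A \/ (~(B \/ A)))
n4 = ~(n2 \/ n3) = ~(~B \/ (~(A \/ (~(B \/ A)))))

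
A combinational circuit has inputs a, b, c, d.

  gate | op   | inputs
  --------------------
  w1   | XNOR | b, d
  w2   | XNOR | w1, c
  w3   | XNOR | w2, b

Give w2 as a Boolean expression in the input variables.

(b XNOR d) XNOR c

w1 = b XNOR d
w2 = w1 XNOR c = (b XNOR d) XNOR c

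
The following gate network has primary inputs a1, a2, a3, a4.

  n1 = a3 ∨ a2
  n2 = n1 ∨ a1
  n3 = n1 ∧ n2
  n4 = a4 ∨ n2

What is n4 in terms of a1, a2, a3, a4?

n1 = a3 ∨ a2
n2 = n1 ∨ a1 = (a3 ∨ a2) ∨ a1
n4 = a4 ∨ n2 = a4 ∨ ((a3 ∨ a2) ∨ a1)

a4 ∨ ((a3 ∨ a2) ∨ a1)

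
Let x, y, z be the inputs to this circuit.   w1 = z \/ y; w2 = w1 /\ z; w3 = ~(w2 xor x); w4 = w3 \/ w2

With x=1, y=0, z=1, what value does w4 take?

w1 = 1 \/ 0 = 1
w2 = 1 /\ 1 = 1
w3 = ~(1 xor 1) = 1
w4 = 1 \/ 1 = 1

1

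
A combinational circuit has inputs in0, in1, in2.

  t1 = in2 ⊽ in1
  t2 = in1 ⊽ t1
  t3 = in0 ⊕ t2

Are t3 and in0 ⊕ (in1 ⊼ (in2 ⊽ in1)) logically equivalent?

No

t1 = in2 ⊽ in1
t2 = in1 ⊽ t1 = in1 ⊽ (in2 ⊽ in1)
t3 = in0 ⊕ t2 = in0 ⊕ (in1 ⊽ (in2 ⊽ in1))
At in0=0, in1=0, in2=0: circuit gives 0, formula gives 1.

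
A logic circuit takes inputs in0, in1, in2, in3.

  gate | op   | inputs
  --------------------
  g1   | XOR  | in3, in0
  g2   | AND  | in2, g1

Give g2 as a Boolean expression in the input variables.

g1 = in3 XOR in0
g2 = in2 AND g1 = in2 AND (in3 XOR in0)

in2 AND (in3 XOR in0)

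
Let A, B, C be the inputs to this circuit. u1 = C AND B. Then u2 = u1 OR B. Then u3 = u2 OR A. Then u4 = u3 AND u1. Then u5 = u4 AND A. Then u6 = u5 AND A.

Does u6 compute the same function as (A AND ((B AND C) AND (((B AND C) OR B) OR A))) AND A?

u1 = C AND B
u2 = u1 OR B = (C AND B) OR B
u3 = u2 OR A = ((C AND B) OR B) OR A
u4 = u3 AND u1 = (((C AND B) OR B) OR A) AND (C AND B)
u5 = u4 AND A = ((((C AND B) OR B) OR A) AND (C AND B)) AND A
u6 = u5 AND A = (((((C AND B) OR B) OR A) AND (C AND B)) AND A) AND A
At A=0, B=0, C=0: circuit gives 0, formula gives 0.
At A=1, B=1, C=1: circuit gives 1, formula gives 1.
Agrees on all 8 inputs.

Yes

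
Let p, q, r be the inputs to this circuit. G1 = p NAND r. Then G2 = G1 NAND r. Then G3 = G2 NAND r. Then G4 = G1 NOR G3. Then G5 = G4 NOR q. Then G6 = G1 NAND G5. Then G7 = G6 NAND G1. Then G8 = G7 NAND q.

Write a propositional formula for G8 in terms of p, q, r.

(((p NAND r) NAND (((p NAND r) NOR (((p NAND r) NAND r) NAND r)) NOR q)) NAND (p NAND r)) NAND q

G1 = p NAND r
G2 = G1 NAND r = (p NAND r) NAND r
G3 = G2 NAND r = ((p NAND r) NAND r) NAND r
G4 = G1 NOR G3 = (p NAND r) NOR (((p NAND r) NAND r) NAND r)
G5 = G4 NOR q = ((p NAND r) NOR (((p NAND r) NAND r) NAND r)) NOR q
G6 = G1 NAND G5 = (p NAND r) NAND (((p NAND r) NOR (((p NAND r) NAND r) NAND r)) NOR q)
G7 = G6 NAND G1 = ((p NAND r) NAND (((p NAND r) NOR (((p NAND r) NAND r) NAND r)) NOR q)) NAND (p NAND r)
G8 = G7 NAND q = (((p NAND r) NAND (((p NAND r) NOR (((p NAND r) NAND r) NAND r)) NOR q)) NAND (p NAND r)) NAND q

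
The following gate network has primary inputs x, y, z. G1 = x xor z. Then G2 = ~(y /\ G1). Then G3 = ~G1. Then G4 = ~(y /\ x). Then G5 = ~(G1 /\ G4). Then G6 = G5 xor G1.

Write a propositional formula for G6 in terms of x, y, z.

G1 = x xor z
G4 = ~(y /\ x)
G5 = ~(G1 /\ G4) = ~((x xor z) /\ (~(y /\ x)))
G6 = G5 xor G1 = (~((x xor z) /\ (~(y /\ x)))) xor (x xor z)

(~((x xor z) /\ (~(y /\ x)))) xor (x xor z)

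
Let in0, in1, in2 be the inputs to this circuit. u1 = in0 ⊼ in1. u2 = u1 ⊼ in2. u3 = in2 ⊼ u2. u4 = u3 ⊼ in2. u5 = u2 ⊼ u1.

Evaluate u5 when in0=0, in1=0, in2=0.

0

u1 = 0 ⊼ 0 = 1
u2 = 1 ⊼ 0 = 1
u5 = 1 ⊼ 1 = 0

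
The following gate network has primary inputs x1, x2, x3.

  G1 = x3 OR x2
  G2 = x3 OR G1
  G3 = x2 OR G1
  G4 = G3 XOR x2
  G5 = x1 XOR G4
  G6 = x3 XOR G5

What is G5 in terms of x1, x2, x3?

x1 XOR ((x2 OR (x3 OR x2)) XOR x2)

G1 = x3 OR x2
G3 = x2 OR G1 = x2 OR (x3 OR x2)
G4 = G3 XOR x2 = (x2 OR (x3 OR x2)) XOR x2
G5 = x1 XOR G4 = x1 XOR ((x2 OR (x3 OR x2)) XOR x2)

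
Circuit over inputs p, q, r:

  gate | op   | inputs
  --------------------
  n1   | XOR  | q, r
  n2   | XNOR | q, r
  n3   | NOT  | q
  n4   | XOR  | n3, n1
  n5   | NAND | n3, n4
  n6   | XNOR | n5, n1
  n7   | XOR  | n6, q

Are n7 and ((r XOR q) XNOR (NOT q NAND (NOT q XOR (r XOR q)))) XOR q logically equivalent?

n1 = q XOR r
n3 = NOT q
n4 = n3 XOR n1 = NOT q XOR (q XOR r)
n5 = n3 NAND n4 = NOT q NAND (NOT q XOR (q XOR r))
n6 = n5 XNOR n1 = (NOT q NAND (NOT q XOR (q XOR r))) XNOR (q XOR r)
n7 = n6 XOR q = ((NOT q NAND (NOT q XOR (q XOR r))) XNOR (q XOR r)) XOR q
At p=0, q=1, r=0: circuit gives 0, formula gives 0.
At p=0, q=0, r=0: circuit gives 1, formula gives 1.
Agrees on all 8 inputs.

Yes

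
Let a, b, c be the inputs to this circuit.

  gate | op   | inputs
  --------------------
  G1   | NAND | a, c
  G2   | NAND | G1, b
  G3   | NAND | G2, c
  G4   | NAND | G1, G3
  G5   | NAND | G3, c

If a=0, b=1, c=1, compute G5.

G1 = 0 NAND 1 = 1
G2 = 1 NAND 1 = 0
G3 = 0 NAND 1 = 1
G5 = 1 NAND 1 = 0

0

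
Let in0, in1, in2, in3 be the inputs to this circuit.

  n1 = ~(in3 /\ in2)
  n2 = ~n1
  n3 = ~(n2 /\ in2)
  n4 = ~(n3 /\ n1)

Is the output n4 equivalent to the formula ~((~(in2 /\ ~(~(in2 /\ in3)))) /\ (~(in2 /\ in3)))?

Yes

n1 = ~(in3 /\ in2)
n2 = ~n1 = ~(~(in3 /\ in2))
n3 = ~(n2 /\ in2) = ~(~(~(in3 /\ in2)) /\ in2)
n4 = ~(n3 /\ n1) = ~((~(~(~(in3 /\ in2)) /\ in2)) /\ (~(in3 /\ in2)))
At in0=0, in1=0, in2=0, in3=0: circuit gives 0, formula gives 0.
At in0=0, in1=0, in2=1, in3=1: circuit gives 1, formula gives 1.
Agrees on all 16 inputs.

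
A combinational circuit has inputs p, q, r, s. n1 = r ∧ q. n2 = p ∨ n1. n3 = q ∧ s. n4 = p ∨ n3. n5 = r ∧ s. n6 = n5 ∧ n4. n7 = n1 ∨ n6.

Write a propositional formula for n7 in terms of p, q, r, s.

n1 = r ∧ q
n3 = q ∧ s
n4 = p ∨ n3 = p ∨ (q ∧ s)
n5 = r ∧ s
n6 = n5 ∧ n4 = (r ∧ s) ∧ (p ∨ (q ∧ s))
n7 = n1 ∨ n6 = (r ∧ q) ∨ ((r ∧ s) ∧ (p ∨ (q ∧ s)))

(r ∧ q) ∨ ((r ∧ s) ∧ (p ∨ (q ∧ s)))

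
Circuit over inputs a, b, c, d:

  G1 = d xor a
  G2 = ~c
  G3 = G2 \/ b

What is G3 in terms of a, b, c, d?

~c \/ b

G2 = ~c
G3 = G2 \/ b = ~c \/ b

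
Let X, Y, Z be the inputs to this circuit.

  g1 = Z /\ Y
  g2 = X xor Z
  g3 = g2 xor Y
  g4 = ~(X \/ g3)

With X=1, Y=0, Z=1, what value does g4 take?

0

g2 = 1 xor 1 = 0
g3 = 0 xor 0 = 0
g4 = ~(1 \/ 0) = 0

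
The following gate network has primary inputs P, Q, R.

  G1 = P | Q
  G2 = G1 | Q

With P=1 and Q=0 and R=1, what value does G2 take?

1

G1 = 1 | 0 = 1
G2 = 1 | 0 = 1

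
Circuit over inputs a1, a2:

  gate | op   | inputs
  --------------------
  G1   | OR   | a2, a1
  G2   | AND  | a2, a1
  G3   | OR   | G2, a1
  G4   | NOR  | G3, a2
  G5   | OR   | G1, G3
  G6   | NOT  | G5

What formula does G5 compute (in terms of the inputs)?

(a2 OR a1) OR ((a2 AND a1) OR a1)

G1 = a2 OR a1
G2 = a2 AND a1
G3 = G2 OR a1 = (a2 AND a1) OR a1
G5 = G1 OR G3 = (a2 OR a1) OR ((a2 AND a1) OR a1)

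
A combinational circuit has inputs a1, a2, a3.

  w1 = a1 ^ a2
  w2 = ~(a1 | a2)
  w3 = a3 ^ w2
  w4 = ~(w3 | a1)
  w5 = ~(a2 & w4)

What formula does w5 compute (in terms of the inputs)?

w2 = ~(a1 | a2)
w3 = a3 ^ w2 = a3 ^ (~(a1 | a2))
w4 = ~(w3 | a1) = ~((a3 ^ (~(a1 | a2))) | a1)
w5 = ~(a2 & w4) = ~(a2 & (~((a3 ^ (~(a1 | a2))) | a1)))

~(a2 & (~((a3 ^ (~(a1 | a2))) | a1)))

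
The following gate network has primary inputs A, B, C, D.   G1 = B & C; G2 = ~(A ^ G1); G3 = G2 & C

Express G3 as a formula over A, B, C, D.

G1 = B & C
G2 = ~(A ^ G1) = ~(A ^ (B & C))
G3 = G2 & C = (~(A ^ (B & C))) & C

(~(A ^ (B & C))) & C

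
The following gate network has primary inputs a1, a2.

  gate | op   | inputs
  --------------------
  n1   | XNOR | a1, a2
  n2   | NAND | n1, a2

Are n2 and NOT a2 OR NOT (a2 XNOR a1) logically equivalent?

n1 = a1 XNOR a2
n2 = n1 NAND a2 = (a1 XNOR a2) NAND a2
At a1=1, a2=1: circuit gives 0, formula gives 0.
At a1=0, a2=0: circuit gives 1, formula gives 1.
Agrees on all 4 inputs.

Yes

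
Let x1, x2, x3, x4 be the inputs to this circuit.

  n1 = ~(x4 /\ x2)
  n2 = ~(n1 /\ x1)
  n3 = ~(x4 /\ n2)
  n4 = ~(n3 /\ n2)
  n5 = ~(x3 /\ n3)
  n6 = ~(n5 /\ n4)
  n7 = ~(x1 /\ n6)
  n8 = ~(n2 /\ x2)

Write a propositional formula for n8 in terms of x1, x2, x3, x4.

~((~((~(x4 /\ x2)) /\ x1)) /\ x2)

n1 = ~(x4 /\ x2)
n2 = ~(n1 /\ x1) = ~((~(x4 /\ x2)) /\ x1)
n8 = ~(n2 /\ x2) = ~((~((~(x4 /\ x2)) /\ x1)) /\ x2)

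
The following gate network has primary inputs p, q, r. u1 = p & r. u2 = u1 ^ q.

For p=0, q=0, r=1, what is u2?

u1 = 0 & 1 = 0
u2 = 0 ^ 0 = 0

0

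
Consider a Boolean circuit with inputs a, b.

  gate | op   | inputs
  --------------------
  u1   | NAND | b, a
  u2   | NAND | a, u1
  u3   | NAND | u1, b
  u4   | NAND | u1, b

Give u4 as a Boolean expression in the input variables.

u1 = b NAND a
u4 = u1 NAND b = (b NAND a) NAND b

(b NAND a) NAND b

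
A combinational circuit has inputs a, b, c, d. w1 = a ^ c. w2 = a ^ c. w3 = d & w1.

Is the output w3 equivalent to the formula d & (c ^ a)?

w1 = a ^ c
w3 = d & w1 = d & (a ^ c)
At a=0, b=0, c=0, d=0: circuit gives 0, formula gives 0.
At a=0, b=0, c=1, d=1: circuit gives 1, formula gives 1.
Agrees on all 16 inputs.

Yes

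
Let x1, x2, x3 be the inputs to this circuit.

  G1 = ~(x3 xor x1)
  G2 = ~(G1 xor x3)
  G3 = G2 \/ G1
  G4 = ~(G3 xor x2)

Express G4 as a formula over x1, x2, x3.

~(((~((~(x3 xor x1)) xor x3)) \/ (~(x3 xor x1))) xor x2)

G1 = ~(x3 xor x1)
G2 = ~(G1 xor x3) = ~((~(x3 xor x1)) xor x3)
G3 = G2 \/ G1 = (~((~(x3 xor x1)) xor x3)) \/ (~(x3 xor x1))
G4 = ~(G3 xor x2) = ~(((~((~(x3 xor x1)) xor x3)) \/ (~(x3 xor x1))) xor x2)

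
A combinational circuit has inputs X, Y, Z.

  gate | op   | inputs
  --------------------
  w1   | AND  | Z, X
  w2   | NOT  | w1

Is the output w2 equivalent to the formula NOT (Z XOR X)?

w1 = Z AND X
w2 = NOT w1 = NOT (Z AND X)
At X=0, Y=0, Z=1: circuit gives 1, formula gives 0.

No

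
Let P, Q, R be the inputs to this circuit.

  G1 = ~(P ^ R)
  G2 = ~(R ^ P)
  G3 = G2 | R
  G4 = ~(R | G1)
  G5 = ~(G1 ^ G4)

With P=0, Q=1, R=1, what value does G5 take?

1

G1 = ~(0 ^ 1) = 0
G4 = ~(1 | 0) = 0
G5 = ~(0 ^ 0) = 1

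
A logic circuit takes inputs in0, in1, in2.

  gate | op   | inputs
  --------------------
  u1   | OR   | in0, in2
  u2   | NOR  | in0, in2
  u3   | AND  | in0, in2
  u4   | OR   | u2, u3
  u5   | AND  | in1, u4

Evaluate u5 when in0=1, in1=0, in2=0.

u2 = 1 NOR 0 = 0
u3 = 1 AND 0 = 0
u4 = 0 OR 0 = 0
u5 = 0 AND 0 = 0

0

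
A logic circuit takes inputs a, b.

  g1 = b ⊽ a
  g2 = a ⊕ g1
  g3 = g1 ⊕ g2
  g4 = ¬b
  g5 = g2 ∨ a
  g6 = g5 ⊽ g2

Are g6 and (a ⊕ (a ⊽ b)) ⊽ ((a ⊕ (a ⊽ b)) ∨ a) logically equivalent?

Yes

g1 = b ⊽ a
g2 = a ⊕ g1 = a ⊕ (b ⊽ a)
g5 = g2 ∨ a = (a ⊕ (b ⊽ a)) ∨ a
g6 = g5 ⊽ g2 = ((a ⊕ (b ⊽ a)) ∨ a) ⊽ (a ⊕ (b ⊽ a))
At a=0, b=0: circuit gives 0, formula gives 0.
At a=0, b=1: circuit gives 1, formula gives 1.
Agrees on all 4 inputs.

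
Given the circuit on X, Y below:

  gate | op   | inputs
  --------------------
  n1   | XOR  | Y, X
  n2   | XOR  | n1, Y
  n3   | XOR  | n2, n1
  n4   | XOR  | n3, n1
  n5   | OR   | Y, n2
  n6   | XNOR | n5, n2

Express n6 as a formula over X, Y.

n1 = Y XOR X
n2 = n1 XOR Y = (Y XOR X) XOR Y
n5 = Y OR n2 = Y OR ((Y XOR X) XOR Y)
n6 = n5 XNOR n2 = (Y OR ((Y XOR X) XOR Y)) XNOR ((Y XOR X) XOR Y)

(Y OR ((Y XOR X) XOR Y)) XNOR ((Y XOR X) XOR Y)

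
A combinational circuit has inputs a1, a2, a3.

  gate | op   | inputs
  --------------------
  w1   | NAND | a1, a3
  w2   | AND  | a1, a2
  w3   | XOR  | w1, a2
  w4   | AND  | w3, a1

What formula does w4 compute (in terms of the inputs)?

w1 = a1 NAND a3
w3 = w1 XOR a2 = (a1 NAND a3) XOR a2
w4 = w3 AND a1 = ((a1 NAND a3) XOR a2) AND a1

((a1 NAND a3) XOR a2) AND a1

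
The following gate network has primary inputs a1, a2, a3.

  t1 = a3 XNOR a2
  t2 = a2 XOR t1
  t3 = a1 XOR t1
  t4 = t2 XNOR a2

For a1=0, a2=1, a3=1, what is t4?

0

t1 = 1 XNOR 1 = 1
t2 = 1 XOR 1 = 0
t4 = 0 XNOR 1 = 0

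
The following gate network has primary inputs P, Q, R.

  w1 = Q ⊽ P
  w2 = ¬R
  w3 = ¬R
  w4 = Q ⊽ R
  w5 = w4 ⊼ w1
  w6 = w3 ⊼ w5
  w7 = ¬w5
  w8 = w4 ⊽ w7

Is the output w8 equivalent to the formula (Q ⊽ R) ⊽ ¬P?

No

w1 = Q ⊽ P
w4 = Q ⊽ R
w5 = w4 ⊼ w1 = (Q ⊽ R) ⊼ (Q ⊽ P)
w7 = ¬w5 = ¬((Q ⊽ R) ⊼ (Q ⊽ P))
w8 = w4 ⊽ w7 = (Q ⊽ R) ⊽ ¬((Q ⊽ R) ⊼ (Q ⊽ P))
At P=0, Q=0, R=1: circuit gives 1, formula gives 0.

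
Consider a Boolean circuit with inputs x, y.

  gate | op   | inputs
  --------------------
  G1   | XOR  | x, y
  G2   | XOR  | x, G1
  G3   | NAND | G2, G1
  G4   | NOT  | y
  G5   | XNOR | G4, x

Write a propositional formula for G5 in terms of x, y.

NOT y XNOR x

G4 = NOT y
G5 = G4 XNOR x = NOT y XNOR x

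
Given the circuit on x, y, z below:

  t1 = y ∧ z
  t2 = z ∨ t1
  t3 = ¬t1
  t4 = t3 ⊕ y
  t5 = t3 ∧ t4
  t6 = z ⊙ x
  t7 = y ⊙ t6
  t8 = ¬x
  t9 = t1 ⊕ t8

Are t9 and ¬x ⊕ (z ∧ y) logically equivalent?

t1 = y ∧ z
t8 = ¬x
t9 = t1 ⊕ t8 = (y ∧ z) ⊕ ¬x
At x=0, y=1, z=1: circuit gives 0, formula gives 0.
At x=0, y=0, z=0: circuit gives 1, formula gives 1.
Agrees on all 8 inputs.

Yes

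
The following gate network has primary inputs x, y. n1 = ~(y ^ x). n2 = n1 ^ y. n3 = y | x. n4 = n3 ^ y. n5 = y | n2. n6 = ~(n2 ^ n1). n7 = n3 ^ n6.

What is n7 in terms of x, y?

(y | x) ^ (~(((~(y ^ x)) ^ y) ^ (~(y ^ x))))

n1 = ~(y ^ x)
n2 = n1 ^ y = (~(y ^ x)) ^ y
n3 = y | x
n6 = ~(n2 ^ n1) = ~(((~(y ^ x)) ^ y) ^ (~(y ^ x)))
n7 = n3 ^ n6 = (y | x) ^ (~(((~(y ^ x)) ^ y) ^ (~(y ^ x))))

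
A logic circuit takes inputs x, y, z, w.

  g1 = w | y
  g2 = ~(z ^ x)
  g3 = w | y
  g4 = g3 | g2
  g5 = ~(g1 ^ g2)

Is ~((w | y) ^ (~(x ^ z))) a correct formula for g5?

Yes

g1 = w | y
g2 = ~(z ^ x)
g5 = ~(g1 ^ g2) = ~((w | y) ^ (~(z ^ x)))
At x=0, y=0, z=0, w=0: circuit gives 0, formula gives 0.
At x=0, y=0, z=0, w=1: circuit gives 1, formula gives 1.
Agrees on all 16 inputs.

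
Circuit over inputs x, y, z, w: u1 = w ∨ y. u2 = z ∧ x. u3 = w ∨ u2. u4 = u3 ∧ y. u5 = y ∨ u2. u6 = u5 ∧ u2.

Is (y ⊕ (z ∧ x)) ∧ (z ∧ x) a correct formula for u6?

No

u2 = z ∧ x
u5 = y ∨ u2 = y ∨ (z ∧ x)
u6 = u5 ∧ u2 = (y ∨ (z ∧ x)) ∧ (z ∧ x)
At x=1, y=1, z=1, w=0: circuit gives 1, formula gives 0.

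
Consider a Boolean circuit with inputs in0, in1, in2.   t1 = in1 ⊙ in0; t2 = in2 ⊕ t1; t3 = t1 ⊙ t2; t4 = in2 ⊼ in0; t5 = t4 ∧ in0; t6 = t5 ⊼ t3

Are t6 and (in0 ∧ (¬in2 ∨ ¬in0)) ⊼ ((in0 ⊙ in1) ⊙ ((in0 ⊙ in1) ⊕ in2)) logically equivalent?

Yes

t1 = in1 ⊙ in0
t2 = in2 ⊕ t1 = in2 ⊕ (in1 ⊙ in0)
t3 = t1 ⊙ t2 = (in1 ⊙ in0) ⊙ (in2 ⊕ (in1 ⊙ in0))
t4 = in2 ⊼ in0
t5 = t4 ∧ in0 = (in2 ⊼ in0) ∧ in0
t6 = t5 ⊼ t3 = ((in2 ⊼ in0) ∧ in0) ⊼ ((in1 ⊙ in0) ⊙ (in2 ⊕ (in1 ⊙ in0)))
At in0=1, in1=0, in2=0: circuit gives 0, formula gives 0.
At in0=0, in1=0, in2=0: circuit gives 1, formula gives 1.
Agrees on all 8 inputs.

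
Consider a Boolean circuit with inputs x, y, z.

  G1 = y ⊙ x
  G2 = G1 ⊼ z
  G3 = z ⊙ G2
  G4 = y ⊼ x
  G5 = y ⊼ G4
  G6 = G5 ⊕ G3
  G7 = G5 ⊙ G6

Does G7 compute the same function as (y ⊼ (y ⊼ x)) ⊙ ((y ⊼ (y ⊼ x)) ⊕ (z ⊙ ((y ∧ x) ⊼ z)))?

No

G1 = y ⊙ x
G2 = G1 ⊼ z = (y ⊙ x) ⊼ z
G3 = z ⊙ G2 = z ⊙ ((y ⊙ x) ⊼ z)
G4 = y ⊼ x
G5 = y ⊼ G4 = y ⊼ (y ⊼ x)
G6 = G5 ⊕ G3 = (y ⊼ (y ⊼ x)) ⊕ (z ⊙ ((y ⊙ x) ⊼ z))
G7 = G5 ⊙ G6 = (y ⊼ (y ⊼ x)) ⊙ ((y ⊼ (y ⊼ x)) ⊕ (z ⊙ ((y ⊙ x) ⊼ z)))
At x=0, y=0, z=1: circuit gives 1, formula gives 0.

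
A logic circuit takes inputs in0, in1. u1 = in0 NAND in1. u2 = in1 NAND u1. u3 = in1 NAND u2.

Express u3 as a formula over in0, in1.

in1 NAND (in1 NAND (in0 NAND in1))

u1 = in0 NAND in1
u2 = in1 NAND u1 = in1 NAND (in0 NAND in1)
u3 = in1 NAND u2 = in1 NAND (in1 NAND (in0 NAND in1))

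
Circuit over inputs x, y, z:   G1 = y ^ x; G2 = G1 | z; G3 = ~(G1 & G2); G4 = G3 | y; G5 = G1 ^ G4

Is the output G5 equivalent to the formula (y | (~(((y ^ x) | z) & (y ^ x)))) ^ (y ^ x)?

Yes

G1 = y ^ x
G2 = G1 | z = (y ^ x) | z
G3 = ~(G1 & G2) = ~((y ^ x) & ((y ^ x) | z))
G4 = G3 | y = (~((y ^ x) & ((y ^ x) | z))) | y
G5 = G1 ^ G4 = (y ^ x) ^ ((~((y ^ x) & ((y ^ x) | z))) | y)
At x=0, y=1, z=0: circuit gives 0, formula gives 0.
At x=0, y=0, z=0: circuit gives 1, formula gives 1.
Agrees on all 8 inputs.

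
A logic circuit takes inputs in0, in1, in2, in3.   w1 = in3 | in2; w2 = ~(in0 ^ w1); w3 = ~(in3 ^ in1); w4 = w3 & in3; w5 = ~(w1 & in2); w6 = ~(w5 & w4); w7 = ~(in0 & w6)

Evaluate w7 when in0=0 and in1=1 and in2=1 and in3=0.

w1 = 0 | 1 = 1
w3 = ~(0 ^ 1) = 0
w4 = 0 & 0 = 0
w5 = ~(1 & 1) = 0
w6 = ~(0 & 0) = 1
w7 = ~(0 & 1) = 1

1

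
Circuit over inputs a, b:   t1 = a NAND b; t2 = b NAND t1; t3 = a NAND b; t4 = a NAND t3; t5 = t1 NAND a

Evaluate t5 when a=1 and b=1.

1

t1 = 1 NAND 1 = 0
t5 = 0 NAND 1 = 1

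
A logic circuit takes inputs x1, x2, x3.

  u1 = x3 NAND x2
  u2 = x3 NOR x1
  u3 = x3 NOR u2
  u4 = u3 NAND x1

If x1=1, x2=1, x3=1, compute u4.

1

u2 = 1 NOR 1 = 0
u3 = 1 NOR 0 = 0
u4 = 0 NAND 1 = 1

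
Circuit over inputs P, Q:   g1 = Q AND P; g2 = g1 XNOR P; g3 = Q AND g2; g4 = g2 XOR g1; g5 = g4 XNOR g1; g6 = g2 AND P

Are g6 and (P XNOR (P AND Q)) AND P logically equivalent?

g1 = Q AND P
g2 = g1 XNOR P = (Q AND P) XNOR P
g6 = g2 AND P = ((Q AND P) XNOR P) AND P
At P=0, Q=0: circuit gives 0, formula gives 0.
At P=1, Q=1: circuit gives 1, formula gives 1.
Agrees on all 4 inputs.

Yes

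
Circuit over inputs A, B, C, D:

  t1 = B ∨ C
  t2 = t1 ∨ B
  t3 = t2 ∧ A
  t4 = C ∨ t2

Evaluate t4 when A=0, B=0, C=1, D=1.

1

t1 = 0 ∨ 1 = 1
t2 = 1 ∨ 0 = 1
t4 = 1 ∨ 1 = 1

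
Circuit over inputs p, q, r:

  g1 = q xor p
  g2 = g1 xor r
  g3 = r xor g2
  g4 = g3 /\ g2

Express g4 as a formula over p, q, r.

(r xor ((q xor p) xor r)) /\ ((q xor p) xor r)

g1 = q xor p
g2 = g1 xor r = (q xor p) xor r
g3 = r xor g2 = r xor ((q xor p) xor r)
g4 = g3 /\ g2 = (r xor ((q xor p) xor r)) /\ ((q xor p) xor r)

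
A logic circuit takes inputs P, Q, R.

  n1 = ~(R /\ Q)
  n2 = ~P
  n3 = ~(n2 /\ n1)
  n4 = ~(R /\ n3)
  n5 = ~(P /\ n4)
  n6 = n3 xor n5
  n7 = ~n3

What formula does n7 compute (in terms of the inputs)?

~(~(~P /\ (~(R /\ Q))))

n1 = ~(R /\ Q)
n2 = ~P
n3 = ~(n2 /\ n1) = ~(~P /\ (~(R /\ Q)))
n7 = ~n3 = ~(~(~P /\ (~(R /\ Q))))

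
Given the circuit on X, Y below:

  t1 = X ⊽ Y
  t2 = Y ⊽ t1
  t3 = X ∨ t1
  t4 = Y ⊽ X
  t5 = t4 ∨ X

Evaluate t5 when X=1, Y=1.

t4 = 1 ⊽ 1 = 0
t5 = 0 ∨ 1 = 1

1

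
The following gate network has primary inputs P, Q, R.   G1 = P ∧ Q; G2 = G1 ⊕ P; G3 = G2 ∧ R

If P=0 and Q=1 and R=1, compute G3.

0

G1 = 0 ∧ 1 = 0
G2 = 0 ⊕ 0 = 0
G3 = 0 ∧ 1 = 0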